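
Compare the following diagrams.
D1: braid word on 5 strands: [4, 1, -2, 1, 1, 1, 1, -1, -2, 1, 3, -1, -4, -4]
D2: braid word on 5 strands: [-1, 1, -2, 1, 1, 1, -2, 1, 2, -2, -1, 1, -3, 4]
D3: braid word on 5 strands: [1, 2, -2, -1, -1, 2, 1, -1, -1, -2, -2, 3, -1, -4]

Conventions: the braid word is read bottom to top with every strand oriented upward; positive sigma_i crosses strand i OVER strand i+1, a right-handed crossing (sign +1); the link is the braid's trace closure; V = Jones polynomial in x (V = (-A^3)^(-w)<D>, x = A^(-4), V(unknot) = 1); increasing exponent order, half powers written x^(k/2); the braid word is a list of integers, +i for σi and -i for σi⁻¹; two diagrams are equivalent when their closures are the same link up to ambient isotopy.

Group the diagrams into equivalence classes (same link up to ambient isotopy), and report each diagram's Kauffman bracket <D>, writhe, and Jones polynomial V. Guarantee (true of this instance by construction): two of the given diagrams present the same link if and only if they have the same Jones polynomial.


classes: {D1, D2} | {D3}
V(D1) = x^-1 - 1 + 2x - 2x^2 + 2x^3 - 2x^4 + x^5  [14 crossings, <D> = A^-14 - 2A^-10 + 2A^-6 - 2A^-2 + 2A^2 - A^6 + A^10, w = +2]
D2 (bracket A^-14 - 2A^-10 + 2A^-6 - 2A^-2 + 2A^2 - A^6 + A^10; 14 crossings at w = +2): V = x^-1 - 1 + 2x - 2x^2 + 2x^3 - 2x^4 + x^5
V(D3) = -x^-6 + x^-5 - x^-4 + 2x^-3 - x^-2 + x^-1  [14 crossings, <D> = A^-8 - A^-4 + 2 - A^4 + A^8 - A^12, w = -4]
note: V(x) takes 2 values over 3 diagrams, fixing the grouping


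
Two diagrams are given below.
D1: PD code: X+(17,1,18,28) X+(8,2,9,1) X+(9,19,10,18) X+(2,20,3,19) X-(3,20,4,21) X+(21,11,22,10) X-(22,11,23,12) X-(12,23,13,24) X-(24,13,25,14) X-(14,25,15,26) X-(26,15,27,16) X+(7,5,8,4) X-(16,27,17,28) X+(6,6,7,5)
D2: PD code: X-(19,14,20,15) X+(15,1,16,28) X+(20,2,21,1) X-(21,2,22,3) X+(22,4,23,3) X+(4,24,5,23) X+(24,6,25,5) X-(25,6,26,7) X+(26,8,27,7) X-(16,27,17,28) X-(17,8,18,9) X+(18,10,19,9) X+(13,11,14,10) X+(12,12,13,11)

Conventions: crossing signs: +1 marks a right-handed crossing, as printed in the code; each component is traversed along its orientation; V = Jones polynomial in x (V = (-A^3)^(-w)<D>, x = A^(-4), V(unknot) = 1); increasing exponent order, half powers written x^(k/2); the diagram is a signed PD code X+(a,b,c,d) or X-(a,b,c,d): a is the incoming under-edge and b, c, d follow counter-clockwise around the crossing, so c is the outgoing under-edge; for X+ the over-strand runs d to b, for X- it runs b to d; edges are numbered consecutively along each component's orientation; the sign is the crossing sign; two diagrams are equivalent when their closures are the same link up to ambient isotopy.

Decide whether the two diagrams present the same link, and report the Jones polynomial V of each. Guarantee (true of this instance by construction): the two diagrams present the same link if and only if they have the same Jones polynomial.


equivalent: no
D1 (bracket A^4 + A^12 - A^16; 14 crossings at w = 0): V = -x^-4 + x^-3 + x^-1
D2 (bracket -A^-4 + 1 + A^8; 14 crossings at w = +4): V = x + x^3 - x^4
key observation: 2 values of V(x) split the 2 diagrams


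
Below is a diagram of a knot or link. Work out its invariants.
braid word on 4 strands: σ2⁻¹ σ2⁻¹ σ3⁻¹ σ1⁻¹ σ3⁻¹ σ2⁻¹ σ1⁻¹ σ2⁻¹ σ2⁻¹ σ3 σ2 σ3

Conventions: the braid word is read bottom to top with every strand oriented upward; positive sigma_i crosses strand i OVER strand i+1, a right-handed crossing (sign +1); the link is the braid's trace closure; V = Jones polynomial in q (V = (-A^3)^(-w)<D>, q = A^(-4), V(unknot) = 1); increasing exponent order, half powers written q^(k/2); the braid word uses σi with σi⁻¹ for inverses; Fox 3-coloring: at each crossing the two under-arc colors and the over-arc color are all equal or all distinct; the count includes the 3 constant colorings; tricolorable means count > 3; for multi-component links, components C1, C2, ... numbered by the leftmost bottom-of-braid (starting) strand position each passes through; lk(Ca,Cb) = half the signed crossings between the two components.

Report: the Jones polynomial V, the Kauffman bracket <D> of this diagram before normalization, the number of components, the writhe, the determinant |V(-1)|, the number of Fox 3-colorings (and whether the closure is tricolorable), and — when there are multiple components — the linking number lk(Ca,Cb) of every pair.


Jones polynomial: V(q) = -q^(-15/2) + q^(-13/2) - 2q^(-11/2) + 2q^(-9/2) - 2q^(-7/2) + q^(-5/2) - q^(-3/2)
<D> = -A^-12 + A^-8 - 2A^-4 + 2 - 2A^4 + A^8 - A^12; writhe -6
components 2, writhe -6 (12 crossings)
linking number lk(C1,C2) = -3
3-colorings: 3 of 3^12, det 10 — not tricolorable
note: summing lk over 1 pair gives -3


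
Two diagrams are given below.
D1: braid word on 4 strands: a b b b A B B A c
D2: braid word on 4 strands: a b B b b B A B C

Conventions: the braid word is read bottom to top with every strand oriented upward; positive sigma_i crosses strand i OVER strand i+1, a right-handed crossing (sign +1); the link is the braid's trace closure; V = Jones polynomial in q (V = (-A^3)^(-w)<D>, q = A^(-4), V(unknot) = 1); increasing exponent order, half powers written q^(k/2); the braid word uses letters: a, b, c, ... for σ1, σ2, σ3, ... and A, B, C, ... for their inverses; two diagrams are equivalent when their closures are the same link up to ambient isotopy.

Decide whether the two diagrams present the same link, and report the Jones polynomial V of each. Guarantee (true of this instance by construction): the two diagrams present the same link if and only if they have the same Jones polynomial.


equivalent: yes
D1 (bracket -A^3; 9 crossings at w = +1): V = 1
V(D2) = 1  (w -1, c 9, <D> = -A^-3)
key observation: Markov moves rewrite D1 (9 crossings) into D2 (9)


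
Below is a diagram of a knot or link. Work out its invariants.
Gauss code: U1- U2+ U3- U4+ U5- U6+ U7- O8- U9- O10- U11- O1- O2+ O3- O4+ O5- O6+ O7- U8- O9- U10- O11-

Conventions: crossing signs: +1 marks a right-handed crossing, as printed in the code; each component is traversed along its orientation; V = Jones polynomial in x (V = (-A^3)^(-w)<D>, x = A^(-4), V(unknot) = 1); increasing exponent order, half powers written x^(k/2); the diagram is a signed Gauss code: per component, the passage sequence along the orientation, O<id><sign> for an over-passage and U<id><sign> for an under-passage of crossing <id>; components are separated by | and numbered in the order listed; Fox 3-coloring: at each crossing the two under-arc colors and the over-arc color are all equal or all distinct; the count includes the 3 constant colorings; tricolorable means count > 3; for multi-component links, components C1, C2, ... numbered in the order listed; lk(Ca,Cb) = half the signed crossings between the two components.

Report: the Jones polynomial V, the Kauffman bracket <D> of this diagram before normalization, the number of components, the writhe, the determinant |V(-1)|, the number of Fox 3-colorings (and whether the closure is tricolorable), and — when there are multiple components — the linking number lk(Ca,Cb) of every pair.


V = -x^-7 + x^-6 - x^-5 + x^-4 + x^-2
<D> = -A^-7 - A + A^5 - A^9 + A^13 (w = -5)
1 component over 11 crossings, w = -5
3 Fox colorings among 3^11, |V(-1)| = 5: not tricolorable
why: the span of V is 5, forcing >= 5 crossings in any diagram


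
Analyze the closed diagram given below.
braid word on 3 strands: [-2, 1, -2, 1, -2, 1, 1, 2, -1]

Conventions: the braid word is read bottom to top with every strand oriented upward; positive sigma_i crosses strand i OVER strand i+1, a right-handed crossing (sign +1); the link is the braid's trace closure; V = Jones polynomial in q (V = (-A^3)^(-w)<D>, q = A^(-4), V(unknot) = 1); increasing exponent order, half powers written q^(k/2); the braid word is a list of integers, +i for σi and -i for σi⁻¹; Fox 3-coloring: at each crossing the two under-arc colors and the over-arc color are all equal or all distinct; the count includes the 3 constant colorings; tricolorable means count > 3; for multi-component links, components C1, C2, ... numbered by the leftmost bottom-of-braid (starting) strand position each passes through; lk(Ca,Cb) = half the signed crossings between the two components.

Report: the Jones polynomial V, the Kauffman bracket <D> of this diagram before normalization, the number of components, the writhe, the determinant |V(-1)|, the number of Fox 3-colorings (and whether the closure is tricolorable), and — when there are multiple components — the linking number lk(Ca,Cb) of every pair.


V = q^(-5/2) - 3q^(-3/2) + 3q^(-1/2) - 5q^(1/2) + 4q^(3/2) - 4q^(5/2) + 3q^(7/2) - q^(9/2)
<D> = A^-15 - 3A^-11 + 4A^-7 - 4A^-3 + 5A - 3A^5 + 3A^9 - A^13 (w = +1)
2 components over 9 crossings, w = +1
lk(C1,C2): 0
9 Fox colorings among 3^9, |V(-1)| = 24: tricolorable
why: all 2 components of this link are unlinked algebraically


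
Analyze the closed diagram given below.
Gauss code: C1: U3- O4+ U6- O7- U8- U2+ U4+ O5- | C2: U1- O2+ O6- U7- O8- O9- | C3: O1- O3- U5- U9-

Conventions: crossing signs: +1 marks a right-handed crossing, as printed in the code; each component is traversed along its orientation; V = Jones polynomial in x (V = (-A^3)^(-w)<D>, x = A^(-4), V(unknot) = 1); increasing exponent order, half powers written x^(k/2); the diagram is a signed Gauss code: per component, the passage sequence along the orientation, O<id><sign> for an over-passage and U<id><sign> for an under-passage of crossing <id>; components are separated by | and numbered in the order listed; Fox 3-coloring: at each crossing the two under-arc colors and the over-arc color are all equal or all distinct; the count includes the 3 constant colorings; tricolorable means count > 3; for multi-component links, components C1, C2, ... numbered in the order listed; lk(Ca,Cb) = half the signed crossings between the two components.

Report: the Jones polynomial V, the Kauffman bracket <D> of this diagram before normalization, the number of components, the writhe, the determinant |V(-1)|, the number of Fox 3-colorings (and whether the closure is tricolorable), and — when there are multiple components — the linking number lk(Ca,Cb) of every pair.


V = 2x^-6 + x^-4 + x^-2
<D> = -A^-7 - A - 2A^9 (w = -5)
3 components over 9 crossings, w = -5
lk(C1,C2): -1
lk(C1,C3) = -1
linking number lk(C2,C3) = -1
3 Fox colorings among 3^9, |V(-1)| = 4: not tricolorable
why: span 4 respects span(V) <= c + mu - 1 = 11 for this 3-component diagram


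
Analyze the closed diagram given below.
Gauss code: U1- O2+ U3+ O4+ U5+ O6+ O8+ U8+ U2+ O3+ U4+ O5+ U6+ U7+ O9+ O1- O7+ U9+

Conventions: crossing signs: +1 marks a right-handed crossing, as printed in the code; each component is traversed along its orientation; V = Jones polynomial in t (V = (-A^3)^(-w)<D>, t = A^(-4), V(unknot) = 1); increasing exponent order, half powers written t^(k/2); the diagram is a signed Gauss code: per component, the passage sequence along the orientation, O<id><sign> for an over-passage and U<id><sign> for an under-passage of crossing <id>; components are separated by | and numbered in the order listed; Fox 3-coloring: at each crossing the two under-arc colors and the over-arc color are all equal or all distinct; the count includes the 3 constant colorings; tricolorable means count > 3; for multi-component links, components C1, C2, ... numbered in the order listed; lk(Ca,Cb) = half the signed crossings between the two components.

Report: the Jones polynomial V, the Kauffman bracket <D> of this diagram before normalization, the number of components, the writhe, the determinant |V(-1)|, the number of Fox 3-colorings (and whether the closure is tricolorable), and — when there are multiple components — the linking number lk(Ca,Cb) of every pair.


V(t) = t^2 + t^4 - t^5 + t^6 - t^7
bracket: A^-7 - A^-3 + A - A^5 - A^13, w = +7
1 component, writhe +7, over 9 crossings
det 5, colorings 3 of 3^9 — not tricolorable
observation: w = +7 (over 9 crossings) is diagram-only; (-A^3)^(-7) removes it from V


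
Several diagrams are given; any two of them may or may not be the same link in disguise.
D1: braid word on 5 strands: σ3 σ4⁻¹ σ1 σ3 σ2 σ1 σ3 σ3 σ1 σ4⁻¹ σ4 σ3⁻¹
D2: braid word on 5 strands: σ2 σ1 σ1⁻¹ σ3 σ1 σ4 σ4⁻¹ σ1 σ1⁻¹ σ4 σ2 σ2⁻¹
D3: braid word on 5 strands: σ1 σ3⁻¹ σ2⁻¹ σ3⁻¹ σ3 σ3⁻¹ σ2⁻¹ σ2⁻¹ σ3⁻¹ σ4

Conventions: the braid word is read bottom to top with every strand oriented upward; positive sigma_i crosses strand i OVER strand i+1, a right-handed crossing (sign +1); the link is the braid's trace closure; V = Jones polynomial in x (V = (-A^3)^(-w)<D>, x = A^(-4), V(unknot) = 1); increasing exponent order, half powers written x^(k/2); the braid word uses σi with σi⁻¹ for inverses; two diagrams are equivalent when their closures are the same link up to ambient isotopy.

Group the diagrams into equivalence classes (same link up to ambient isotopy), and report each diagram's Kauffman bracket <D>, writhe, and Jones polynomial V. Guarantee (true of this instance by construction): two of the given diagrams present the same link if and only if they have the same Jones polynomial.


classes: {D1} | {D2} | {D3}
V(D1) = x^2 + 2x^4 - 2x^5 + x^6 - 2x^7 + x^8  [12 crossings, <D> = A^-14 - 2A^-10 + A^-6 - 2A^-2 + 2A^2 + A^10, w = +6]
V(D2) = 1  [12 crossings, <D> = A^12, w = +4]
D3 (bracket A^-4 + A^4 - A^8 + A^12 - A^16; 10 crossings at w = -4): V = -x^-7 + x^-6 - x^-5 + x^-4 + x^-2
note: V(x) takes 3 values over 3 diagrams, fixing the grouping


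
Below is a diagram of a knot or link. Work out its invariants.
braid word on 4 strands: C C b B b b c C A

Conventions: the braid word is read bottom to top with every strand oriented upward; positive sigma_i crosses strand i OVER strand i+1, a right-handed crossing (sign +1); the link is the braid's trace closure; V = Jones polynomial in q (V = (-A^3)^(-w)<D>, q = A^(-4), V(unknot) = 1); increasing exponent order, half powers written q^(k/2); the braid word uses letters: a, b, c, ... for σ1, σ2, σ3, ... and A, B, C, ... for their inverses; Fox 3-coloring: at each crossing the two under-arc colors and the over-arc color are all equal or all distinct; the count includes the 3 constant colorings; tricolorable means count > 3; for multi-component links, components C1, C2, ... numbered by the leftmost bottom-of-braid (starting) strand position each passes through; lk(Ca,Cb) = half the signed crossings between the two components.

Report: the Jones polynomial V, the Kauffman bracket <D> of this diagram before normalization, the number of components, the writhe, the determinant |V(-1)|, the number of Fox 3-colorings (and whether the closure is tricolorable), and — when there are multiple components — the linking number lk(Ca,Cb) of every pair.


Jones polynomial: V(q) = q^-2 + 2 + q^2
<D> = -A^-11 - 2A^-3 - A^5; writhe -1
components 3, writhe -1 (9 crossings)
linking number lk(C1,C2) = +1
lk(C1,C3): 0
lk(C2,C3) = -1
3-colorings: 3 of 3^9, det 4 — not tricolorable
note: span 4 respects span(V) <= c + mu - 1 = 11 for this 3-component diagram


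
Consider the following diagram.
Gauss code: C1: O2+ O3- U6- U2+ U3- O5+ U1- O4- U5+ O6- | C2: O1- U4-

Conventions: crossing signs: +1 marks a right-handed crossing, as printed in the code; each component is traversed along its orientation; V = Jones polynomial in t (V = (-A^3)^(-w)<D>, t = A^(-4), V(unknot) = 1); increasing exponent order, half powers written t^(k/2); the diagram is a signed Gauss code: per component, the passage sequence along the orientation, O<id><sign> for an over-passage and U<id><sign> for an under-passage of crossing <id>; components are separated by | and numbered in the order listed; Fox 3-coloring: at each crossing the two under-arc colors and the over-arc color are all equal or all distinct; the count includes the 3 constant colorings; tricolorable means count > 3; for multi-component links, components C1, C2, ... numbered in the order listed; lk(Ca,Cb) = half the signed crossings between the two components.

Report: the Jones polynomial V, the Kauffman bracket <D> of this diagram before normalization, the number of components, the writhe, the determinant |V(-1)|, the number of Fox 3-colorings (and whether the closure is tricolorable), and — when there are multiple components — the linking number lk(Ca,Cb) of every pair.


V = -t^(-5/2) - t^(-1/2)
<D> = -A^-4 - A^4 (w = -2)
2 components over 6 crossings, w = -2
lk(C1,C2): -1
3 Fox colorings among 3^6, |V(-1)| = 2: not tricolorable
why: summing lk over 1 pair gives -1


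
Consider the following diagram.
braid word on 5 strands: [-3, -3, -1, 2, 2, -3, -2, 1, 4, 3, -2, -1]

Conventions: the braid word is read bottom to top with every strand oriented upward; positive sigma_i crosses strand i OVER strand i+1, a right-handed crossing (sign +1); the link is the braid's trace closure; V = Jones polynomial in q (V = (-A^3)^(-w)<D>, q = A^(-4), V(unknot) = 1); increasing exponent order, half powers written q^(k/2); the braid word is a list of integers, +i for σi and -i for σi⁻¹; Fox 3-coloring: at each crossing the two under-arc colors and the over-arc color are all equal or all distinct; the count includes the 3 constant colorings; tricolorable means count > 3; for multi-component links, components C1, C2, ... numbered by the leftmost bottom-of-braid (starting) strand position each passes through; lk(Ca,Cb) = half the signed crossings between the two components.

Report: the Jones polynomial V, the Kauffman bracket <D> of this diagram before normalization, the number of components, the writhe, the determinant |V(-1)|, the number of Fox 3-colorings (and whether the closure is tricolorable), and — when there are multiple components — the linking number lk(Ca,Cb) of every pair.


Jones polynomial: V(q) = -q^-7 + q^-6 - q^-5 + 2q^-4 - q^-3 + q^-2 - q^-1 + 1
<D> = A^-6 - A^-2 + A^2 - A^6 + 2A^10 - A^14 + A^18 - A^22; writhe -2
components 1, writhe -2 (12 crossings)
3-colorings: 9 of 3^12, det 9 — tricolorable
note: |V(-1)| = 9: so tricolorable, since 3 divides 9


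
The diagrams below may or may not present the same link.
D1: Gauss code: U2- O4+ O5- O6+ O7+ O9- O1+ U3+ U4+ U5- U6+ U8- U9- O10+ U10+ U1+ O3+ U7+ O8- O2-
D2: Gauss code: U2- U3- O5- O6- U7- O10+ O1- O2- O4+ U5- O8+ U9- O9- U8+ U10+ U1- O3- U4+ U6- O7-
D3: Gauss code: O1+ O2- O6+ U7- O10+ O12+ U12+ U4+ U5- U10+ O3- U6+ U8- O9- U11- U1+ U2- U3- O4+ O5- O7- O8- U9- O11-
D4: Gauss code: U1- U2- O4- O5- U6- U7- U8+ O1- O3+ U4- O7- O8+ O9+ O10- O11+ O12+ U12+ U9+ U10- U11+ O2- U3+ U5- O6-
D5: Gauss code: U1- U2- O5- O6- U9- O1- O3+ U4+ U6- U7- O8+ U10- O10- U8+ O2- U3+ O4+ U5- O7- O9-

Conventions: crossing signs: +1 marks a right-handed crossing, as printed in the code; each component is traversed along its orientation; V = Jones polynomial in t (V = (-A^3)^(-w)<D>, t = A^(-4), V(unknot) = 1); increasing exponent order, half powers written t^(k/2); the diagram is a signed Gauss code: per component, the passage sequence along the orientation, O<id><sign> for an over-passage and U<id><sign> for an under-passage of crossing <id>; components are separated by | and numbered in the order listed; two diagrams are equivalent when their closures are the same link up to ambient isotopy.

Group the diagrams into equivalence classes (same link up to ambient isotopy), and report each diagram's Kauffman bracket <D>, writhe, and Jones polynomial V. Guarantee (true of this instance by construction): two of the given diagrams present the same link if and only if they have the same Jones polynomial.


classes: {D1} | {D2, D3, D4, D5}
V(D1) = 1  [10 crossings, <D> = A^6, w = +2]
V(D2) = -t^-6 + t^-5 - t^-4 + 2t^-3 - t^-2 + t^-1  (w -4, c 10, <D> = A^-8 - A^-4 + 2 - A^4 + A^8 - A^12)
D3 (bracket A^-2 - A^2 + 2A^6 - A^10 + A^14 - A^18; 12 crossings at w = -2): V = -t^-6 + t^-5 - t^-4 + 2t^-3 - t^-2 + t^-1
D4 (bracket A^-2 - A^2 + 2A^6 - A^10 + A^14 - A^18; 12 crossings at w = -2): V = -t^-6 + t^-5 - t^-4 + 2t^-3 - t^-2 + t^-1
D5 (bracket A^-8 - A^-4 + 2 - A^4 + A^8 - A^12; 10 crossings at w = -4): V = -t^-6 + t^-5 - t^-4 + 2t^-3 - t^-2 + t^-1
note: V(t) takes 2 values over 5 diagrams, fixing the grouping


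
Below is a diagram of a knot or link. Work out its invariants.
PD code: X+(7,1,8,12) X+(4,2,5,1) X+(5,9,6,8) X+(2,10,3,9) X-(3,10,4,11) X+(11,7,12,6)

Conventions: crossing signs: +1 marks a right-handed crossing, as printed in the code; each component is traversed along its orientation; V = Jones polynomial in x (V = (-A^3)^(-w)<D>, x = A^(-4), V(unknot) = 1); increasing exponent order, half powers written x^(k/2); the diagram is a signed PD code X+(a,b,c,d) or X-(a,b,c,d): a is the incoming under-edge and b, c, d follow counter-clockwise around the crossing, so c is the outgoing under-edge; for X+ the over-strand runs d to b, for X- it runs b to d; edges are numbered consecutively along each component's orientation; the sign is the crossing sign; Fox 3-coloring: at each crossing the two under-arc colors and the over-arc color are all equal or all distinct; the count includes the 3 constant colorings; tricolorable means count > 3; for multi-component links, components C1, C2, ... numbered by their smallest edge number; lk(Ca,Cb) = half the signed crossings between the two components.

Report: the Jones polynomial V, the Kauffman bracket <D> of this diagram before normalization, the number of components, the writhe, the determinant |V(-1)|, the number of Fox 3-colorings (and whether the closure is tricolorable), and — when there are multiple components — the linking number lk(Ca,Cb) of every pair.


Jones polynomial: V(x) = x + x^3 - x^4
<D> = -A^-4 + 1 + A^8; writhe +4
components 1, writhe +4 (6 crossings)
3-colorings: 9 of 3^6, det 3 — tricolorable
note: det 3 = |V(-1)|; divisible by 3, so tricolorable


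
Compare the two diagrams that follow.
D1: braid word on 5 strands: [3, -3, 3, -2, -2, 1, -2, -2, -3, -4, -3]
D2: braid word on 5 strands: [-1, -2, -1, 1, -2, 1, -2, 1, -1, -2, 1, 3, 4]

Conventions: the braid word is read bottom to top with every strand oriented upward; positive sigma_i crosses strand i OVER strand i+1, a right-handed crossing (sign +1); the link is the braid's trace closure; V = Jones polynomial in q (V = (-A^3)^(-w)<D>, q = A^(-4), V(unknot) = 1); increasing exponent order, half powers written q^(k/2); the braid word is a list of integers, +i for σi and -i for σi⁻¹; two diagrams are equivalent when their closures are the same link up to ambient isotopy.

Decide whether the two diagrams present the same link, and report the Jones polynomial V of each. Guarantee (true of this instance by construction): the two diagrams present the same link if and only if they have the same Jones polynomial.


equivalent: yes
V(D1) = -q^(-11/2) + q^(-9/2) - q^(-7/2) - q^(-3/2)  (w -5, c 11, <D> = A^-9 + A^-1 - A^3 + A^7)
D2 (bracket A^3 + A^11 - A^15 + A^19; 13 crossings at w = -1): V = -q^(-11/2) + q^(-9/2) - q^(-7/2) - q^(-3/2)
why: Markov moves rewrite D1 (11 crossings) into D2 (13)


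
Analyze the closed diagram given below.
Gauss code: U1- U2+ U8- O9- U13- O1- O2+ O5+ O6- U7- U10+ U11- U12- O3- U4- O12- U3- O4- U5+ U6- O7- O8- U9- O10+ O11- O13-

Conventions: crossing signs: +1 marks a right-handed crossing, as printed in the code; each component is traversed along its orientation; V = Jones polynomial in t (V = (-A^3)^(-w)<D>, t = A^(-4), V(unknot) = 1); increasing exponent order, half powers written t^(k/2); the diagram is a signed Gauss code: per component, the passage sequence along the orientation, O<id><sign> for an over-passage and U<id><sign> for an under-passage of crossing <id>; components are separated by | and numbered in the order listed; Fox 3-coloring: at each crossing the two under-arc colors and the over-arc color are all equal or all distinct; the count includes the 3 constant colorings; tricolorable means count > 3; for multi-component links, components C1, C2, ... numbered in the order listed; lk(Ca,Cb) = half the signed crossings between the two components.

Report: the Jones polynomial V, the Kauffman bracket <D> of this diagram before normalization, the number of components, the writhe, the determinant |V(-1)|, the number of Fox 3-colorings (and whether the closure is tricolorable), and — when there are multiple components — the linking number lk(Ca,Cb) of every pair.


V(t) = t^-8 - 2t^-7 + t^-6 - 2t^-5 + 2t^-4 + t^-2
bracket: -A^-13 - 2A^-5 + 2A^-1 - A^3 + 2A^7 - A^11, w = -7
1 component, writhe -7, over 13 crossings
det 9, colorings 27 of 3^13 — tricolorable
observation: w = -7 (over 13 crossings) is diagram-only; (-A^3)^(7) removes it from V


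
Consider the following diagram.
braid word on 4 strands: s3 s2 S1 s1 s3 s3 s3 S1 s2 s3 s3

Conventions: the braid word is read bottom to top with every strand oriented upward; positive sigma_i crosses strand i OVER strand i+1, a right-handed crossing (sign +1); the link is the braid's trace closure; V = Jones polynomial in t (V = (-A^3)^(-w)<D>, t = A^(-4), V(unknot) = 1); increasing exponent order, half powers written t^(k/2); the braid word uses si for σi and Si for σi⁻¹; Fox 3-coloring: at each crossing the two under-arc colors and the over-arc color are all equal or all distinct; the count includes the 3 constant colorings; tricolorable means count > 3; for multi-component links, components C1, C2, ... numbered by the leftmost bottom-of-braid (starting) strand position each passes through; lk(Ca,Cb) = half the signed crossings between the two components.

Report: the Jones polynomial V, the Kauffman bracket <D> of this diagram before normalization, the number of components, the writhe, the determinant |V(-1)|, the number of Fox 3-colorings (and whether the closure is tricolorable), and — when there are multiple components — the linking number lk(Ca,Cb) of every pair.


Jones polynomial: V(t) = t^3 + t^5 - t^8
<D> = A^-11 - A - A^9; writhe +7
components 1, writhe +7 (11 crossings)
3-colorings: 9 of 3^11, det 3 — tricolorable
note: |V(-1)| = 3: so tricolorable, since 3 divides 3


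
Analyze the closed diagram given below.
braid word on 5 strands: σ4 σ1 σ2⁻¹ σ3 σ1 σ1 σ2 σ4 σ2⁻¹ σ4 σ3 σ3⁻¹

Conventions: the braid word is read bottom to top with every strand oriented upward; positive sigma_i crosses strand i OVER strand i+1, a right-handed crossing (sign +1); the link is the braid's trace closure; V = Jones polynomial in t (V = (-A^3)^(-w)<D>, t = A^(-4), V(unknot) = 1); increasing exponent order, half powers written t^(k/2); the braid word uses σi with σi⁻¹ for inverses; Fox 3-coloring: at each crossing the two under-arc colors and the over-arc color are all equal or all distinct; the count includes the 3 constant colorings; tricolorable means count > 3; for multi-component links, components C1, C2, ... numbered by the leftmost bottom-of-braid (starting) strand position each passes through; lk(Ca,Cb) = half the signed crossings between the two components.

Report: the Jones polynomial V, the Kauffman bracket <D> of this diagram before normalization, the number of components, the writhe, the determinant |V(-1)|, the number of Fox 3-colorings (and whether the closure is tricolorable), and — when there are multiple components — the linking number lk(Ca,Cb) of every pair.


V = t^2 + 2t^4 - 2t^5 + t^6 - 2t^7 + t^8
<D> = A^-14 - 2A^-10 + A^-6 - 2A^-2 + 2A^2 + A^10 (w = +6)
1 component over 12 crossings, w = +6
27 Fox colorings among 3^12, |V(-1)| = 9: tricolorable
why: inverse pairs cancel, leaving σ4 σ1 σ2⁻¹ σ3 σ1 σ1 σ2 σ4 σ2⁻¹ σ4


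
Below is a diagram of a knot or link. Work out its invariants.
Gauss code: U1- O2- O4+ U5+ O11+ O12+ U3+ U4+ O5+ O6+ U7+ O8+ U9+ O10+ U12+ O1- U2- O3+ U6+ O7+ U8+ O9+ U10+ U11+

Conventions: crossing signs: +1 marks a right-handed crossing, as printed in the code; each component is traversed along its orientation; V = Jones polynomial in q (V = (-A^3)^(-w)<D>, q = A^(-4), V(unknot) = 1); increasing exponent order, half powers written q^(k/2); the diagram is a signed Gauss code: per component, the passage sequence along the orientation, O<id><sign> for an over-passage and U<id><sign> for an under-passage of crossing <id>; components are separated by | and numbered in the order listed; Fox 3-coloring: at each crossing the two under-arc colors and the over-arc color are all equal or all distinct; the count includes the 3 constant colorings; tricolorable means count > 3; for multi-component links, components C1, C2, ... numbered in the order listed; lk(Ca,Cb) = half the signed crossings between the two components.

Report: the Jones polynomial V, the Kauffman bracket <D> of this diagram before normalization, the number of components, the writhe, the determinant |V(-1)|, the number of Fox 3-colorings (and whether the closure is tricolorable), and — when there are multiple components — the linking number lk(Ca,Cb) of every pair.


V(q) = q^3 + q^5 - q^8
bracket: -A^-8 + A^4 + A^12, w = +8
1 component, writhe +8, over 12 crossings
det 3, colorings 9 of 3^12 — tricolorable
observation: w = +8 (over 12 crossings) is diagram-only; (-A^3)^(-8) removes it from V


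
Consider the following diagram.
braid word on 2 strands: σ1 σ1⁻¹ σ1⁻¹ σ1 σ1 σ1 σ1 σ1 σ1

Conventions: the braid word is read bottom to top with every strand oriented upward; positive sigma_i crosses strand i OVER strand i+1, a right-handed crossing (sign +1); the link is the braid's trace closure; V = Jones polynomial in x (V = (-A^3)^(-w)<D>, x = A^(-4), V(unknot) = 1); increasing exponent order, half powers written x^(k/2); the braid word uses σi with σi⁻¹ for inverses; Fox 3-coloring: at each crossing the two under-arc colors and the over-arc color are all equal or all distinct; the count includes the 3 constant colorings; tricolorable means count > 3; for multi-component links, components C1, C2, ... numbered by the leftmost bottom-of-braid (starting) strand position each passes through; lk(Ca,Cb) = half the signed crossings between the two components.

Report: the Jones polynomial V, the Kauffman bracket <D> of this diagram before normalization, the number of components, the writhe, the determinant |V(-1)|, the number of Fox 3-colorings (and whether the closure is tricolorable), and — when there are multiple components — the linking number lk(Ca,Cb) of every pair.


Jones polynomial: V(x) = x^2 + x^4 - x^5 + x^6 - x^7
<D> = A^-13 - A^-9 + A^-5 - A^-1 - A^7; writhe +5
components 1, writhe +5 (9 crossings)
3-colorings: 3 of 3^9, det 5 — not tricolorable
note: V spans 5 powers of x: at least 5 crossings in any diagram


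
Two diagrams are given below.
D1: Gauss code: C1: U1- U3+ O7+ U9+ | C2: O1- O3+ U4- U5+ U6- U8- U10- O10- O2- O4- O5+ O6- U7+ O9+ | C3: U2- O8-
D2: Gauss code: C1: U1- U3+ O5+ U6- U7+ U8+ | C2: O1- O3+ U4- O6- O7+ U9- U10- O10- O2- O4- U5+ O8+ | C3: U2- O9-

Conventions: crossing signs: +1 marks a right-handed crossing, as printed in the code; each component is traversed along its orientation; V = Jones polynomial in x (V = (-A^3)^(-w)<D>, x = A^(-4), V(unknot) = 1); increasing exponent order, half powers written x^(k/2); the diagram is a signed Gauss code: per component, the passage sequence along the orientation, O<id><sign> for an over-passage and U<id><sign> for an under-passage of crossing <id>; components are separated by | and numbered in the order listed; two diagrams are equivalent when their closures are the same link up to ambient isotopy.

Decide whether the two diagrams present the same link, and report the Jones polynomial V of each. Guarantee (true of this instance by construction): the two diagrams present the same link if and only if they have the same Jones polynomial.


equivalent: yes
D1 (bracket A^-14 + 2A^-6 + A^2; 10 crossings at w = -2): V = x^-2 + 2 + x^2
D2 (bracket A^-14 + 2A^-6 + A^2; 10 crossings at w = -2): V = x^-2 + 2 + x^2
key observation: all 2 diagrams share one V(x), hence one class


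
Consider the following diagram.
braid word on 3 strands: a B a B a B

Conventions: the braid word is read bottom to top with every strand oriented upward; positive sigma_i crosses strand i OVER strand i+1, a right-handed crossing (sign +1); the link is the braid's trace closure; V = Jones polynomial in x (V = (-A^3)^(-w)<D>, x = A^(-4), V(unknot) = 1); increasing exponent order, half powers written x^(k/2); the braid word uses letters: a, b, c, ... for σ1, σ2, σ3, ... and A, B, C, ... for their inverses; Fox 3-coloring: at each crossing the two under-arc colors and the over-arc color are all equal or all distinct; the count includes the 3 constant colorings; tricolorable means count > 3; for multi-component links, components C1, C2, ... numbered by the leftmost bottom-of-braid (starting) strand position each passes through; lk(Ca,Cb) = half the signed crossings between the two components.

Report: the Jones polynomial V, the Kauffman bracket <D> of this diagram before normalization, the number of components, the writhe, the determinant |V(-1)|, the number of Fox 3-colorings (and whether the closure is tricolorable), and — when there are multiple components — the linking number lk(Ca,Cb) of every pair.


Jones polynomial: V(x) = -x^-3 + 3x^-2 - 2x^-1 + 4 - 2x + 3x^2 - x^3
<D> = -A^-12 + 3A^-8 - 2A^-4 + 4 - 2A^4 + 3A^8 - A^12; writhe 0
components 3, writhe 0 (6 crossings)
linking number lk(C1,C2) = 0
lk(C1,C3): 0
lk(C2,C3) = 0
3-colorings: 3 of 3^6, det 16 — not tricolorable
note: all 3 components of this link are unlinked algebraically


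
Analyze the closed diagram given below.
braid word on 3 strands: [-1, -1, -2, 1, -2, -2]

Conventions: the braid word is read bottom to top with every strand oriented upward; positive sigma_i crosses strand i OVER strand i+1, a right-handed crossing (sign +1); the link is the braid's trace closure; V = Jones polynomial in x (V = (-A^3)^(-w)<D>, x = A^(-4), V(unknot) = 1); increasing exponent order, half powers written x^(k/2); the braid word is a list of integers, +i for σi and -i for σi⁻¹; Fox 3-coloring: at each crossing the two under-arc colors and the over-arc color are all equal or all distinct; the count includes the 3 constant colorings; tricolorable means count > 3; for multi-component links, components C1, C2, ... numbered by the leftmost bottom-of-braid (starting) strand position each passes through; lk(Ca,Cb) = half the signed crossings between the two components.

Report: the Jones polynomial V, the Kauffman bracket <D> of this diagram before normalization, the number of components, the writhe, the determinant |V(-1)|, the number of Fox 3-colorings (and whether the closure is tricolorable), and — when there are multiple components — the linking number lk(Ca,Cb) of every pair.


Jones polynomial: V(x) = -x^-6 + x^-5 - x^-4 + 2x^-3 - x^-2 + x^-1
<D> = A^-8 - A^-4 + 2 - A^4 + A^8 - A^12; writhe -4
components 1, writhe -4 (6 crossings)
3-colorings: 3 of 3^6, det 7 — not tricolorable
note: w = -4 (over 6 crossings) is diagram-only; (-A^3)^(4) removes it from V


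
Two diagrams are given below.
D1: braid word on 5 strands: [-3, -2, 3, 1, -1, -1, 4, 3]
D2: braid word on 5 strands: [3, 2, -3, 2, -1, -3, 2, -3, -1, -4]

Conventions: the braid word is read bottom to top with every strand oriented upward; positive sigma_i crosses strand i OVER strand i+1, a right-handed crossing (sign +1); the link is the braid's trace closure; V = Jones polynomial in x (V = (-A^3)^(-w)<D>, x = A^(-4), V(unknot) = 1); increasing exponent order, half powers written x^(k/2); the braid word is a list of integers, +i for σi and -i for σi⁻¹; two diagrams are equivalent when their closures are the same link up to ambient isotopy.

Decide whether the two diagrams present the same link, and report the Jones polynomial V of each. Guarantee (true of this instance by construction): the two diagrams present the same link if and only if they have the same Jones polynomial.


equivalent: no
D1 (bracket 1; 8 crossings at w = 0): V = 1
V(D2) = x^-4 - 2x^-3 + 3x^-2 - 4x^-1 + 4 - 3x + 3x^2 - x^3  (w -2, c 10, <D> = -A^-18 + 3A^-14 - 3A^-10 + 4A^-6 - 4A^-2 + 3A^2 - 2A^6 + A^10)
key observation: V(x) takes 2 values over 2 diagrams, fixing the grouping


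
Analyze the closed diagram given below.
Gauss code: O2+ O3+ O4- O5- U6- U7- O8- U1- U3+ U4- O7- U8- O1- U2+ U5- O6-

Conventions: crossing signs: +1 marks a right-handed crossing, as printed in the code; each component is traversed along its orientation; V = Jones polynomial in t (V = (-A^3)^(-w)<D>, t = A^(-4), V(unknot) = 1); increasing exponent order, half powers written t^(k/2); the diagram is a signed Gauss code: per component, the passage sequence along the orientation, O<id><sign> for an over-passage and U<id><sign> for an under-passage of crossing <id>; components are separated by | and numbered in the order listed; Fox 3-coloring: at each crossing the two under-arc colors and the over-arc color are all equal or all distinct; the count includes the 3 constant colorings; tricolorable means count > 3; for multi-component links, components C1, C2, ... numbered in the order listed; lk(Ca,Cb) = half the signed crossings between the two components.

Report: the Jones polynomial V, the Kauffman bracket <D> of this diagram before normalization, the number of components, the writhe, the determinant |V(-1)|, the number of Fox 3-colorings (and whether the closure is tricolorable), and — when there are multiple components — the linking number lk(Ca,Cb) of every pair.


V(t) = -t^-4 + t^-3 + t^-1
bracket: A^-8 + 1 - A^4, w = -4
1 component, writhe -4, over 8 crossings
det 3, colorings 9 of 3^8 — tricolorable
observation: det 3 = |V(-1)|; divisible by 3, so tricolorable


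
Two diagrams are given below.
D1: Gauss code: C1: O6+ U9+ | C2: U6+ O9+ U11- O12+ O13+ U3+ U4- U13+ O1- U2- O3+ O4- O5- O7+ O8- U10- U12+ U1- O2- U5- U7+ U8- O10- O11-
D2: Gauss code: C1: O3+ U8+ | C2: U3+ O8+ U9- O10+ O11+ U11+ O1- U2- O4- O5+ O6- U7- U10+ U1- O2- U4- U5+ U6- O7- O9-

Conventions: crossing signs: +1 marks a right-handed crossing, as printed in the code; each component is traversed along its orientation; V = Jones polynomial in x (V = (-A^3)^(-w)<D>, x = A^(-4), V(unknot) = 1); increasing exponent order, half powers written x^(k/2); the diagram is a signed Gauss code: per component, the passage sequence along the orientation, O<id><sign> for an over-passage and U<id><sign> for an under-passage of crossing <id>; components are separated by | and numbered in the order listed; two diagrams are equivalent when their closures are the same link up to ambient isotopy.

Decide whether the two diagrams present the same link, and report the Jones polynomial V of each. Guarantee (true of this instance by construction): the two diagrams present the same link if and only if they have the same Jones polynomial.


same link: yes
V(D1) = x^(-7/2) - x^(-5/2) + x^(-3/2) - 2x^(-1/2) - x^(3/2)  [13 crossings, <D> = A^-9 + 2A^-1 - A^3 + A^7 - A^11, w = -1]
V(D2) = x^(-7/2) - x^(-5/2) + x^(-3/2) - 2x^(-1/2) - x^(3/2)  (w -1, c 11, <D> = A^-9 + 2A^-1 - A^3 + A^7 - A^11)
note: Reidemeister moves carry D1 (13 crossings) to D2 (11)


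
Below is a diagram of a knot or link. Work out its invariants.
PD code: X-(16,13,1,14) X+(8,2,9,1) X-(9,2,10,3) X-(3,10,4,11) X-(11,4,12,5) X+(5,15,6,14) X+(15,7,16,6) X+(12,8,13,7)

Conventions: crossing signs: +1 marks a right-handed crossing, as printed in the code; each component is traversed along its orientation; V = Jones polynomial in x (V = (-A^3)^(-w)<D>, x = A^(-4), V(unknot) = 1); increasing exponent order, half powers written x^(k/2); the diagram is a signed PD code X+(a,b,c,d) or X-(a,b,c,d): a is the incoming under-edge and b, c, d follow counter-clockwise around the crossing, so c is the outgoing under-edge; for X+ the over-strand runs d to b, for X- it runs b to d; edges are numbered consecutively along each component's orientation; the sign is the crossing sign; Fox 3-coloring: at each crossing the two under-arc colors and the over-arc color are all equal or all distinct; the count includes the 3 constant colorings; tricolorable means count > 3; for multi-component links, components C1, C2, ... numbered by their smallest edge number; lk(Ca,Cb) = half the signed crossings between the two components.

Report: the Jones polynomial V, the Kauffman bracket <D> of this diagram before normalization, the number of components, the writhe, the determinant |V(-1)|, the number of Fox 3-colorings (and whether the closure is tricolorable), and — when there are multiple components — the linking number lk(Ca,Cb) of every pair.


V(x) = x^-2 - x^-1 + 1 - x + x^2
bracket: A^-8 - A^-4 + 1 - A^4 + A^8, w = 0
1 component, writhe 0, over 8 crossings
det 5, colorings 3 of 3^8 — not tricolorable
observation: the span of V is 4, forcing >= 4 crossings in any diagram
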